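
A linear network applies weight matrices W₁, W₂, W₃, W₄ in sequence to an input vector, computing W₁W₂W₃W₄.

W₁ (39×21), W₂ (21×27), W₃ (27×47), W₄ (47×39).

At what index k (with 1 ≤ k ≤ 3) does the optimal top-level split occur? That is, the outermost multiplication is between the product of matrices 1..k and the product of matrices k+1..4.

Adjacent pairs: W₁W₂ = 39·21·27 = 22113; W₂W₃ = 21·27·47 = 26649; W₃W₄ = 27·47·39 = 49491.
Length 3: W₁..W₃: k=1: 0+26649+39·21·47=65142; k=2: 22113+0+39·27·47=71604 → min 65142 | W₂..W₄: k=2: 0+49491+21·27·39=71604; k=3: 26649+0+21·47·39=65142 → min 65142.
Top-level splits: k=1: (W₁..W₁)·(W₂..W₄) → 0+65142+39·21·39 = 97083; k=2: (W₁..W₂)·(W₃..W₄) → 22113+49491+39·27·39 = 112671; k=3: (W₁..W₃)·(W₄..W₄) → 65142+0+39·47·39 = 136629.
Best split is after W₁, i.e. k = 1.

1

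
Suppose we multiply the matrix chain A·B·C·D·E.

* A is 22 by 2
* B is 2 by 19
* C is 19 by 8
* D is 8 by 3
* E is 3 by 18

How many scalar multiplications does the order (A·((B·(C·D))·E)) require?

1470

(C·D): 19×8 by 8×3 → 19×3, cost 19·8·3 = 456
(B·(C·D)): 2×19 by 19×3 → 2×3, cost 2·19·3 = 114; cumulative 570
((B·(C·D))·E): 2×3 by 3×18 → 2×18, cost 2·3·18 = 108; cumulative 678
(A·((B·(C·D))·E)): 22×2 by 2×18 → 22×18, cost 22·2·18 = 792; cumulative 1470
Total: 1470 scalar multiplications.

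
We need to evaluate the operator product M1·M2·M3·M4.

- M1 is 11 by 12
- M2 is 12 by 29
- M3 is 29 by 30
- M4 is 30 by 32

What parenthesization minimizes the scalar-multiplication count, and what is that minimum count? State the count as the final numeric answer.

23958

Adjacent pairs: M1M2 = 11·12·29 = 3828; M2M3 = 12·29·30 = 10440; M3M4 = 29·30·32 = 27840.
Length 3: M1..M3: k=1: 0+10440+11·12·30=14400; k=2: 3828+0+11·29·30=13398 → min 13398 | M2..M4: k=2: 0+27840+12·29·32=38976; k=3: 10440+0+12·30·32=21960 → min 21960.
Length 4: M1..M4: k=1: 0+21960+11·12·32=26184; k=2: 3828+27840+11·29·32=41876; k=3: 13398+0+11·30·32=23958 → min 23958.
Optimal parenthesization: (((M1·M2)·M3)·M4) with cost 23958.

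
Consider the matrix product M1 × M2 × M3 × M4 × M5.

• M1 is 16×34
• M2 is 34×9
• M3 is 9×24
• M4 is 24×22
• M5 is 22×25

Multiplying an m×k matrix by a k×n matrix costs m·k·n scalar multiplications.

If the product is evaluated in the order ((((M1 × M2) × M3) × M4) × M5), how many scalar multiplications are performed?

25600

(M1 × M2): 16×34 by 34×9 → 16×9, cost 16·34·9 = 4896
((M1 × M2) × M3): 16×9 by 9×24 → 16×24, cost 16·9·24 = 3456; cumulative 8352
(((M1 × M2) × M3) × M4): 16×24 by 24×22 → 16×22, cost 16·24·22 = 8448; cumulative 16800
((((M1 × M2) × M3) × M4) × M5): 16×22 by 22×25 → 16×25, cost 16·22·25 = 8800; cumulative 25600
Total: 25600 scalar multiplications.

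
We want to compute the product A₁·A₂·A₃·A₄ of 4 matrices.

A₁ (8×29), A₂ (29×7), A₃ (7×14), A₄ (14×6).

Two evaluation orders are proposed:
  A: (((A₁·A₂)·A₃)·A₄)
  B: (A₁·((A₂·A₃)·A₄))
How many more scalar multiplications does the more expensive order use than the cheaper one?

3590

Order A = (((A₁·A₂)·A₃)·A₄): (A₁·A₂): 8×29 by 29×7 → 8×7, cost 8·29·7 = 1624; ((A₁·A₂)·A₃): 8×7 by 7×14 → 8×14, cost 8·7·14 = 784; cumulative 2408; (((A₁·A₂)·A₃)·A₄): 8×14 by 14×6 → 8×6, cost 8·14·6 = 672; cumulative 3080. Total 3080.
Order B = (A₁·((A₂·A₃)·A₄)): (A₂·A₃): 29×7 by 7×14 → 29×14, cost 29·7·14 = 2842; ((A₂·A₃)·A₄): 29×14 by 14×6 → 29×6, cost 29·14·6 = 2436; cumulative 5278; (A₁·((A₂·A₃)·A₄)): 8×29 by 29×6 → 8×6, cost 8·29·6 = 1392; cumulative 6670. Total 6670.
Difference: |3080 − 6670| = 3590.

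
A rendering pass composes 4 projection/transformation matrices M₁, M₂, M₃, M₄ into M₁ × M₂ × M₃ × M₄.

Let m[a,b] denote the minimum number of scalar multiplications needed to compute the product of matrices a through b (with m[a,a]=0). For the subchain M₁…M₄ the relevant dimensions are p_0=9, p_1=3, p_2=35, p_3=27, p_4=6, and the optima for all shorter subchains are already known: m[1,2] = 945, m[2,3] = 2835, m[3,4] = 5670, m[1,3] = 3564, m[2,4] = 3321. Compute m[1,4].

3483

m[1,4] = min over k∈[1,3] of m[1,k]+m[k+1,4]+p_{0}·p_k·p_{4}.
k=1: 0 + 3321 + 9·3·6 = 3483; k=2: 945 + 5670 + 9·35·6 = 8505; k=3: 3564 + 0 + 9·27·6 = 5022.
Minimum: 3483 at k=1.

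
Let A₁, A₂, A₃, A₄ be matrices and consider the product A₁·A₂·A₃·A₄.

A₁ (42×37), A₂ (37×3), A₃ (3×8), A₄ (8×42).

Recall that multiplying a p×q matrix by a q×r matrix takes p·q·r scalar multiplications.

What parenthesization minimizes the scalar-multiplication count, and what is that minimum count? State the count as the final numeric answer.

10962

Adjacent pairs: A₁A₂ = 42·37·3 = 4662; A₂A₃ = 37·3·8 = 888; A₃A₄ = 3·8·42 = 1008.
Length 3: A₁..A₃: k=1: 0+888+42·37·8=13320; k=2: 4662+0+42·3·8=5670 → min 5670 | A₂..A₄: k=2: 0+1008+37·3·42=5670; k=3: 888+0+37·8·42=13320 → min 5670.
Length 4: A₁..A₄: k=1: 0+5670+42·37·42=70938; k=2: 4662+1008+42·3·42=10962; k=3: 5670+0+42·8·42=19782 → min 10962.
Optimal parenthesization: ((A₁·A₂)·(A₃·A₄)) with cost 10962.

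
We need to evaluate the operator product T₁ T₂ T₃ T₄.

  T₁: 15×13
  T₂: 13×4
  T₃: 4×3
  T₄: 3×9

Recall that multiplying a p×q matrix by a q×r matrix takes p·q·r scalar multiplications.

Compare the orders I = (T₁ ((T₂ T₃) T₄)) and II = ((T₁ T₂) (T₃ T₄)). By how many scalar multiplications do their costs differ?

Order I = (T₁ ((T₂ T₃) T₄)): (T₂ T₃): 13×4 by 4×3 → 13×3, cost 13·4·3 = 156; ((T₂ T₃) T₄): 13×3 by 3×9 → 13×9, cost 13·3·9 = 351; cumulative 507; (T₁ ((T₂ T₃) T₄)): 15×13 by 13×9 → 15×9, cost 15·13·9 = 1755; cumulative 2262. Total 2262.
Order II = ((T₁ T₂) (T₃ T₄)): (T₁ T₂): 15×13 by 13×4 → 15×4, cost 15·13·4 = 780; (T₃ T₄): 4×3 by 3×9 → 4×9, cost 4·3·9 = 108; ((T₁ T₂) (T₃ T₄)): 15×4 by 4×9 → 15×9, cost 15·4·9 = 540; cumulative 1428. Total 1428.
Difference: |2262 − 1428| = 834.

834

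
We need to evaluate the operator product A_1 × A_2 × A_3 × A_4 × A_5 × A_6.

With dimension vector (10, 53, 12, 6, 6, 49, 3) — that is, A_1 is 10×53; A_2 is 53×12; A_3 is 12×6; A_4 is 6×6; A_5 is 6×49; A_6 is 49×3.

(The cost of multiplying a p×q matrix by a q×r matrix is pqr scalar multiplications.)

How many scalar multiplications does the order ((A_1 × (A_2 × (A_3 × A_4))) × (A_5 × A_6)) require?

(A_3 × A_4): 12×6 by 6×6 → 12×6, cost 12·6·6 = 432
(A_2 × (A_3 × A_4)): 53×12 by 12×6 → 53×6, cost 53·12·6 = 3816; cumulative 4248
(A_1 × (A_2 × (A_3 × A_4))): 10×53 by 53×6 → 10×6, cost 10·53·6 = 3180; cumulative 7428
(A_5 × A_6): 6×49 by 49×3 → 6×3, cost 6·49·3 = 882
((A_1 × (A_2 × (A_3 × A_4))) × (A_5 × A_6)): 10×6 by 6×3 → 10×3, cost 10·6·3 = 180; cumulative 8490
Total: 8490 scalar multiplications.

8490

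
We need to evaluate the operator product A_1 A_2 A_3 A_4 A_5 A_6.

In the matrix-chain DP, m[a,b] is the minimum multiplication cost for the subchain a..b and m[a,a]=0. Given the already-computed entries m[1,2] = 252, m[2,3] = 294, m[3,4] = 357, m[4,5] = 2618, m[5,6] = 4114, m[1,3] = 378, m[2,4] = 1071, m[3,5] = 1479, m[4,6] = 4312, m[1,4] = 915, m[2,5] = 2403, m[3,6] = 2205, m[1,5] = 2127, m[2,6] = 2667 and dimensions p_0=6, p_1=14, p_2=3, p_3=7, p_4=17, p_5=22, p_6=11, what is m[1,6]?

m[1,6] = min over k∈[1,5] of m[1,k]+m[k+1,6]+p_{0}·p_k·p_{6}.
k=1: 0 + 2667 + 6·14·11 = 3591; k=2: 252 + 2205 + 6·3·11 = 2655; k=3: 378 + 4312 + 6·7·11 = 5152; k=4: 915 + 4114 + 6·17·11 = 6151; k=5: 2127 + 0 + 6·22·11 = 3579.
Minimum: 2655 at k=2.

2655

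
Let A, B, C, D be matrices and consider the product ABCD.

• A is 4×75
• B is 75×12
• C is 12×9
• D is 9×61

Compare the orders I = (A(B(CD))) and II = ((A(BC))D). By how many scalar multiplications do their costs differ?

66792

Order I = (A(B(CD))): (CD): 12×9 by 9×61 → 12×61, cost 12·9·61 = 6588; (B(CD)): 75×12 by 12×61 → 75×61, cost 75·12·61 = 54900; cumulative 61488; (A(B(CD))): 4×75 by 75×61 → 4×61, cost 4·75·61 = 18300; cumulative 79788. Total 79788.
Order II = ((A(BC))D): (BC): 75×12 by 12×9 → 75×9, cost 75·12·9 = 8100; (A(BC)): 4×75 by 75×9 → 4×9, cost 4·75·9 = 2700; cumulative 10800; ((A(BC))D): 4×9 by 9×61 → 4×61, cost 4·9·61 = 2196; cumulative 12996. Total 12996.
Difference: |79788 − 12996| = 66792.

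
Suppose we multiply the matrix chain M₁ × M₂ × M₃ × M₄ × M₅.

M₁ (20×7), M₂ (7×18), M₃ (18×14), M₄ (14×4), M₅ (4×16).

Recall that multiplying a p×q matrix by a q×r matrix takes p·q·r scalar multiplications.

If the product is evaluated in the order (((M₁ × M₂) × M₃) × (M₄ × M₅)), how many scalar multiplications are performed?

(M₁ × M₂): 20×7 by 7×18 → 20×18, cost 20·7·18 = 2520
((M₁ × M₂) × M₃): 20×18 by 18×14 → 20×14, cost 20·18·14 = 5040; cumulative 7560
(M₄ × M₅): 14×4 by 4×16 → 14×16, cost 14·4·16 = 896
(((M₁ × M₂) × M₃) × (M₄ × M₅)): 20×14 by 14×16 → 20×16, cost 20·14·16 = 4480; cumulative 12936
Total: 12936 scalar multiplications.

12936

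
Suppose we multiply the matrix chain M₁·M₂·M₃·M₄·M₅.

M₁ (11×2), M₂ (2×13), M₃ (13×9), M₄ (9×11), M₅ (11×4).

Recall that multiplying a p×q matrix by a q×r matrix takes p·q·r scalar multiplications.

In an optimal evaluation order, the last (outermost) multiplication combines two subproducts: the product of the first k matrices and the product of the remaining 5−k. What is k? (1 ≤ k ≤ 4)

Adjacent pairs: M₁M₂ = 11·2·13 = 286; M₂M₃ = 2·13·9 = 234; M₃M₄ = 13·9·11 = 1287; M₄M₅ = 9·11·4 = 396.
Length 3: M₁..M₃: k=1: 0+234+11·2·9=432; k=2: 286+0+11·13·9=1573 → min 432 | M₂..M₄: k=2: 0+1287+2·13·11=1573; k=3: 234+0+2·9·11=432 → min 432 | M₃..M₅: k=3: 0+396+13·9·4=864; k=4: 1287+0+13·11·4=1859 → min 864.
Length 4: M₁..M₄: k=1: 0+432+11·2·11=674; k=2: 286+1287+11·13·11=3146; k=3: 432+0+11·9·11=1521 → min 674 | M₂..M₅: k=2: 0+864+2·13·4=968; k=3: 234+396+2·9·4=702; k=4: 432+0+2·11·4=520 → min 520.
Top-level splits: k=1: (M₁..M₁)·(M₂..M₅) → 0+520+11·2·4 = 608; k=2: (M₁..M₂)·(M₃..M₅) → 286+864+11·13·4 = 1722; k=3: (M₁..M₃)·(M₄..M₅) → 432+396+11·9·4 = 1224; k=4: (M₁..M₄)·(M₅..M₅) → 674+0+11·11·4 = 1158.
Best split is after M₁, i.e. k = 1.

1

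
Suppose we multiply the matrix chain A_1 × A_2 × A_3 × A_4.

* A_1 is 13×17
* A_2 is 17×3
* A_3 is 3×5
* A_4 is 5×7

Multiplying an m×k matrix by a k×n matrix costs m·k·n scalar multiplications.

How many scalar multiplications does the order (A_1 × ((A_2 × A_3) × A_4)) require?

(A_2 × A_3): 17×3 by 3×5 → 17×5, cost 17·3·5 = 255
((A_2 × A_3) × A_4): 17×5 by 5×7 → 17×7, cost 17·5·7 = 595; cumulative 850
(A_1 × ((A_2 × A_3) × A_4)): 13×17 by 17×7 → 13×7, cost 13·17·7 = 1547; cumulative 2397
Total: 2397 scalar multiplications.

2397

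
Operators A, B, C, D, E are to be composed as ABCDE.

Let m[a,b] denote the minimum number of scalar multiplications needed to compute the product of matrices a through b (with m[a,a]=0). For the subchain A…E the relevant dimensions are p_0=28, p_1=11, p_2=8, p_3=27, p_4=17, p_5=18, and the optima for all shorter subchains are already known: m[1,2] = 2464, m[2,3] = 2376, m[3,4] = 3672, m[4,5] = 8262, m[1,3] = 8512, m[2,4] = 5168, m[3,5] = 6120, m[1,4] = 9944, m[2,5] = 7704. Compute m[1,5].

m[1,5] = min over k∈[1,4] of m[1,k]+m[k+1,5]+p_{0}·p_k·p_{5}.
k=1: 0 + 7704 + 28·11·18 = 13248; k=2: 2464 + 6120 + 28·8·18 = 12616; k=3: 8512 + 8262 + 28·27·18 = 30382; k=4: 9944 + 0 + 28·17·18 = 18512.
Minimum: 12616 at k=2.

12616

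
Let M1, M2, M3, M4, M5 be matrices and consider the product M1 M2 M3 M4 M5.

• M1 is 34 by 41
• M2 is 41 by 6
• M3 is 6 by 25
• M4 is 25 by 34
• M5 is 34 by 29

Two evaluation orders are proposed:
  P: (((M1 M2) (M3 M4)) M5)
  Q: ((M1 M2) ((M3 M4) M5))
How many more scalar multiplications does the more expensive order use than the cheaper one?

28628

Order P = (((M1 M2) (M3 M4)) M5): (M1 M2): 34×41 by 41×6 → 34×6, cost 34·41·6 = 8364; (M3 M4): 6×25 by 25×34 → 6×34, cost 6·25·34 = 5100; ((M1 M2) (M3 M4)): 34×6 by 6×34 → 34×34, cost 34·6·34 = 6936; cumulative 20400; (((M1 M2) (M3 M4)) M5): 34×34 by 34×29 → 34×29, cost 34·34·29 = 33524; cumulative 53924. Total 53924.
Order Q = ((M1 M2) ((M3 M4) M5)): (M1 M2): 34×41 by 41×6 → 34×6, cost 34·41·6 = 8364; (M3 M4): 6×25 by 25×34 → 6×34, cost 6·25·34 = 5100; ((M3 M4) M5): 6×34 by 34×29 → 6×29, cost 6·34·29 = 5916; cumulative 11016; ((M1 M2) ((M3 M4) M5)): 34×6 by 6×29 → 34×29, cost 34·6·29 = 5916; cumulative 25296. Total 25296.
Difference: |53924 − 25296| = 28628.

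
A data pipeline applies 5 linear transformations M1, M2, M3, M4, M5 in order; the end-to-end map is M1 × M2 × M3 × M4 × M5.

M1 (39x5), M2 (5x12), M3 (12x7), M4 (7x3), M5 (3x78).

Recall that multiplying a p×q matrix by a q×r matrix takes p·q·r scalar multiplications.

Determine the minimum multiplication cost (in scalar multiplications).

Adjacent pairs: M1M2 = 39·5·12 = 2340; M2M3 = 5·12·7 = 420; M3M4 = 12·7·3 = 252; M4M5 = 7·3·78 = 1638.
Length 3: M1..M3: k=1: 0+420+39·5·7=1785; k=2: 2340+0+39·12·7=5616 → min 1785 | M2..M4: k=2: 0+252+5·12·3=432; k=3: 420+0+5·7·3=525 → min 432 | M3..M5: k=3: 0+1638+12·7·78=8190; k=4: 252+0+12·3·78=3060 → min 3060.
Length 4: M1..M4: k=1: 0+432+39·5·3=1017; k=2: 2340+252+39·12·3=3996; k=3: 1785+0+39·7·3=2604 → min 1017 | M2..M5: k=2: 0+3060+5·12·78=7740; k=3: 420+1638+5·7·78=4788; k=4: 432+0+5·3·78=1602 → min 1602.
Length 5: M1..M5: k=1: 0+1602+39·5·78=16812; k=2: 2340+3060+39·12·78=41904; k=3: 1785+1638+39·7·78=24717; k=4: 1017+0+39·3·78=10143 → min 10143.
Optimal order: ((M1 × (M2 × (M3 × M4))) × M5) with cost 10143.

10143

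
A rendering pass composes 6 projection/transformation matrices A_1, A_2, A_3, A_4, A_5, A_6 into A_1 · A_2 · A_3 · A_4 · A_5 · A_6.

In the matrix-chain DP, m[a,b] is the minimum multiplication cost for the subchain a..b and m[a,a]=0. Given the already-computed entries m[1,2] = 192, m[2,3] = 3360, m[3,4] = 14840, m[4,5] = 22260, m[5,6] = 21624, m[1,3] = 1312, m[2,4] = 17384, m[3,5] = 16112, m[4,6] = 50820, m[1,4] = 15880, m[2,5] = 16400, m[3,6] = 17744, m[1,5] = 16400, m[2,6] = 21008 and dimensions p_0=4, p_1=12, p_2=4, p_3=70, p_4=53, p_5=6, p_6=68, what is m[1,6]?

18032

m[1,6] = min over k∈[1,5] of m[1,k]+m[k+1,6]+p_{0}·p_k·p_{6}.
k=1: 0 + 21008 + 4·12·68 = 24272; k=2: 192 + 17744 + 4·4·68 = 19024; k=3: 1312 + 50820 + 4·70·68 = 71172; k=4: 15880 + 21624 + 4·53·68 = 51920; k=5: 16400 + 0 + 4·6·68 = 18032.
Minimum: 18032 at k=5.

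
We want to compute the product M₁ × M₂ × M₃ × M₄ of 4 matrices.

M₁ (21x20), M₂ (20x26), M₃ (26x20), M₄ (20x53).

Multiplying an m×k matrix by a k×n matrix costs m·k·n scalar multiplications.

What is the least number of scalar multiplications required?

Adjacent pairs: M₁M₂ = 21·20·26 = 10920; M₂M₃ = 20·26·20 = 10400; M₃M₄ = 26·20·53 = 27560.
Length 3: M₁..M₃: k=1: 0+10400+21·20·20=18800; k=2: 10920+0+21·26·20=21840 → min 18800 | M₂..M₄: k=2: 0+27560+20·26·53=55120; k=3: 10400+0+20·20·53=31600 → min 31600.
Length 4: M₁..M₄: k=1: 0+31600+21·20·53=53860; k=2: 10920+27560+21·26·53=67418; k=3: 18800+0+21·20·53=41060 → min 41060.
Optimal order: ((M₁ × (M₂ × M₃)) × M₄) with cost 41060.

41060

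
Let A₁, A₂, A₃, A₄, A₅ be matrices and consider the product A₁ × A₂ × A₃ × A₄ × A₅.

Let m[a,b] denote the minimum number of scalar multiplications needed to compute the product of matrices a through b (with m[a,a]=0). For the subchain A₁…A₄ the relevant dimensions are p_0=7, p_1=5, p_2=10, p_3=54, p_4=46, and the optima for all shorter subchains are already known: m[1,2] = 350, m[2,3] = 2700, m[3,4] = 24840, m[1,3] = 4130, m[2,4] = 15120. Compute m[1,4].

16730

m[1,4] = min over k∈[1,3] of m[1,k]+m[k+1,4]+p_{0}·p_k·p_{4}.
k=1: 0 + 15120 + 7·5·46 = 16730; k=2: 350 + 24840 + 7·10·46 = 28410; k=3: 4130 + 0 + 7·54·46 = 21518.
Minimum: 16730 at k=1.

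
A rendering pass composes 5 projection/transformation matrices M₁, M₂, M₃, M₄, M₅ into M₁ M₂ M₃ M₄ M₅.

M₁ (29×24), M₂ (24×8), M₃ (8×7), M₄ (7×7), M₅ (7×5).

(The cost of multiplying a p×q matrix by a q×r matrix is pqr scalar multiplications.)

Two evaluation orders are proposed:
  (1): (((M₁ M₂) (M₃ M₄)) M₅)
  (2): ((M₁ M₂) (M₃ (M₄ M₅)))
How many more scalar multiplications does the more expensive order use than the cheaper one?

Order (1) = (((M₁ M₂) (M₃ M₄)) M₅): (M₁ M₂): 29×24 by 24×8 → 29×8, cost 29·24·8 = 5568; (M₃ M₄): 8×7 by 7×7 → 8×7, cost 8·7·7 = 392; ((M₁ M₂) (M₃ M₄)): 29×8 by 8×7 → 29×7, cost 29·8·7 = 1624; cumulative 7584; (((M₁ M₂) (M₃ M₄)) M₅): 29×7 by 7×5 → 29×5, cost 29·7·5 = 1015; cumulative 8599. Total 8599.
Order (2) = ((M₁ M₂) (M₃ (M₄ M₅))): (M₁ M₂): 29×24 by 24×8 → 29×8, cost 29·24·8 = 5568; (M₄ M₅): 7×7 by 7×5 → 7×5, cost 7·7·5 = 245; (M₃ (M₄ M₅)): 8×7 by 7×5 → 8×5, cost 8·7·5 = 280; cumulative 525; ((M₁ M₂) (M₃ (M₄ M₅))): 29×8 by 8×5 → 29×5, cost 29·8·5 = 1160; cumulative 7253. Total 7253.
Difference: |8599 − 7253| = 1346.

1346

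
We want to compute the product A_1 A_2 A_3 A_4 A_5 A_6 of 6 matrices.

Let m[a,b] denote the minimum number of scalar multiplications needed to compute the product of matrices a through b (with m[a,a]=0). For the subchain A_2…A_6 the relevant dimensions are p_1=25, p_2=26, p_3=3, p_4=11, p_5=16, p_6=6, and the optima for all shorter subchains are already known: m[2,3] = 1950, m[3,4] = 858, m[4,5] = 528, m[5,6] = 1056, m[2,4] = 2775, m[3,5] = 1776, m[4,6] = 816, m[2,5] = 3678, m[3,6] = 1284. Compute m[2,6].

3216

m[2,6] = min over k∈[2,5] of m[2,k]+m[k+1,6]+p_{1}·p_k·p_{6}.
k=2: 0 + 1284 + 25·26·6 = 5184; k=3: 1950 + 816 + 25·3·6 = 3216; k=4: 2775 + 1056 + 25·11·6 = 5481; k=5: 3678 + 0 + 25·16·6 = 6078.
Minimum: 3216 at k=3.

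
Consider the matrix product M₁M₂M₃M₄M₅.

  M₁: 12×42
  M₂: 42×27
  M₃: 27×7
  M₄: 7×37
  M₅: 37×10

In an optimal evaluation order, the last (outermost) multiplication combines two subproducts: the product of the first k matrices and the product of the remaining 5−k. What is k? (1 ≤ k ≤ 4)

3

Adjacent pairs: M₁M₂ = 12·42·27 = 13608; M₂M₃ = 42·27·7 = 7938; M₃M₄ = 27·7·37 = 6993; M₄M₅ = 7·37·10 = 2590.
Length 3: M₁..M₃: k=1: 0+7938+12·42·7=11466; k=2: 13608+0+12·27·7=15876 → min 11466 | M₂..M₄: k=2: 0+6993+42·27·37=48951; k=3: 7938+0+42·7·37=18816 → min 18816 | M₃..M₅: k=3: 0+2590+27·7·10=4480; k=4: 6993+0+27·37·10=16983 → min 4480.
Length 4: M₁..M₄: k=1: 0+18816+12·42·37=37464; k=2: 13608+6993+12·27·37=32589; k=3: 11466+0+12·7·37=14574 → min 14574 | M₂..M₅: k=2: 0+4480+42·27·10=15820; k=3: 7938+2590+42·7·10=13468; k=4: 18816+0+42·37·10=34356 → min 13468.
Top-level splits: k=1: (M₁..M₁)·(M₂..M₅) → 0+13468+12·42·10 = 18508; k=2: (M₁..M₂)·(M₃..M₅) → 13608+4480+12·27·10 = 21328; k=3: (M₁..M₃)·(M₄..M₅) → 11466+2590+12·7·10 = 14896; k=4: (M₁..M₄)·(M₅..M₅) → 14574+0+12·37·10 = 19014.
Best split is after M₃, i.e. k = 3.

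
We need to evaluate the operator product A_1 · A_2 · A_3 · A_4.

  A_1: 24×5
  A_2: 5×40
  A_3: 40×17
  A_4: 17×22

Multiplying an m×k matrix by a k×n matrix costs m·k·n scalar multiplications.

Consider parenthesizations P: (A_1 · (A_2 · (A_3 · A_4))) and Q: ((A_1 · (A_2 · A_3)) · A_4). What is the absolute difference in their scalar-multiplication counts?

7584

Order P = (A_1 · (A_2 · (A_3 · A_4))): (A_3 · A_4): 40×17 by 17×22 → 40×22, cost 40·17·22 = 14960; (A_2 · (A_3 · A_4)): 5×40 by 40×22 → 5×22, cost 5·40·22 = 4400; cumulative 19360; (A_1 · (A_2 · (A_3 · A_4))): 24×5 by 5×22 → 24×22, cost 24·5·22 = 2640; cumulative 22000. Total 22000.
Order Q = ((A_1 · (A_2 · A_3)) · A_4): (A_2 · A_3): 5×40 by 40×17 → 5×17, cost 5·40·17 = 3400; (A_1 · (A_2 · A_3)): 24×5 by 5×17 → 24×17, cost 24·5·17 = 2040; cumulative 5440; ((A_1 · (A_2 · A_3)) · A_4): 24×17 by 17×22 → 24×22, cost 24·17·22 = 8976; cumulative 14416. Total 14416.
Difference: |22000 − 14416| = 7584.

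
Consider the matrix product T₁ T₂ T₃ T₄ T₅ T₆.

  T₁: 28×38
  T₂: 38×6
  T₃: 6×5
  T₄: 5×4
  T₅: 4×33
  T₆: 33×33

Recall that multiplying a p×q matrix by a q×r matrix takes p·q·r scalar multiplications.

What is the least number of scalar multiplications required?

13340

Adjacent pairs: T₁T₂ = 28·38·6 = 6384; T₂T₃ = 38·6·5 = 1140; T₃T₄ = 6·5·4 = 120; T₄T₅ = 5·4·33 = 660; T₅T₆ = 4·33·33 = 4356.
Length 3: T₁..T₃: k=1: 0+1140+28·38·5=6460; k=2: 6384+0+28·6·5=7224 → min 6460 | T₂..T₄: k=2: 0+120+38·6·4=1032; k=3: 1140+0+38·5·4=1900 → min 1032 | T₃..T₅: k=3: 0+660+6·5·33=1650; k=4: 120+0+6·4·33=912 → min 912 | T₄..T₆: k=4: 0+4356+5·4·33=5016; k=5: 660+0+5·33·33=6105 → min 5016.
Length 4: T₁..T₄: k=1: 0+1032+28·38·4=5288; k=2: 6384+120+28·6·4=7176; k=3: 6460+0+28·5·4=7020 → min 5288 | T₂..T₅: k=2: 0+912+38·6·33=8436; k=3: 1140+660+38·5·33=8070; k=4: 1032+0+38·4·33=6048 → min 6048 | T₃..T₆: k=3: 0+5016+6·5·33=6006; k=4: 120+4356+6·4·33=5268; k=5: 912+0+6·33·33=7446 → min 5268.
Length 5: T₁..T₅: k=1: 0+6048+28·38·33=41160; k=2: 6384+912+28·6·33=12840; k=3: 6460+660+28·5·33=11740; k=4: 5288+0+28·4·33=8984 → min 8984 | T₂..T₆: k=2: 0+5268+38·6·33=12792; k=3: 1140+5016+38·5·33=12426; k=4: 1032+4356+38·4·33=10404; k=5: 6048+0+38·33·33=47430 → min 10404.
Length 6: T₁..T₆: k=1: 0+10404+28·38·33=45516; k=2: 6384+5268+28·6·33=17196; k=3: 6460+5016+28·5·33=16096; k=4: 5288+4356+28·4·33=13340; k=5: 8984+0+28·33·33=39476 → min 13340.
Optimal order: ((T₁ (T₂ (T₃ T₄))) (T₅ T₆)) with cost 13340.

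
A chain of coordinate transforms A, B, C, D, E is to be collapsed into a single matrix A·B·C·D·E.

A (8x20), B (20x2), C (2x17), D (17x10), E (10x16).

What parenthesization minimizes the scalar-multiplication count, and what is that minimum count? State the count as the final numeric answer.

1236

Adjacent pairs: AB = 8·20·2 = 320; BC = 20·2·17 = 680; CD = 2·17·10 = 340; DE = 17·10·16 = 2720.
Length 3: A..C: k=1: 0+680+8·20·17=3400; k=2: 320+0+8·2·17=592 → min 592 | B..D: k=2: 0+340+20·2·10=740; k=3: 680+0+20·17·10=4080 → min 740 | C..E: k=3: 0+2720+2·17·16=3264; k=4: 340+0+2·10·16=660 → min 660.
Length 4: A..D: k=1: 0+740+8·20·10=2340; k=2: 320+340+8·2·10=820; k=3: 592+0+8·17·10=1952 → min 820 | B..E: k=2: 0+660+20·2·16=1300; k=3: 680+2720+20·17·16=8840; k=4: 740+0+20·10·16=3940 → min 1300.
Length 5: A..E: k=1: 0+1300+8·20·16=3860; k=2: 320+660+8·2·16=1236; k=3: 592+2720+8·17·16=5488; k=4: 820+0+8·10·16=2100 → min 1236.
Optimal parenthesization: ((A·B)·((C·D)·E)) with cost 1236.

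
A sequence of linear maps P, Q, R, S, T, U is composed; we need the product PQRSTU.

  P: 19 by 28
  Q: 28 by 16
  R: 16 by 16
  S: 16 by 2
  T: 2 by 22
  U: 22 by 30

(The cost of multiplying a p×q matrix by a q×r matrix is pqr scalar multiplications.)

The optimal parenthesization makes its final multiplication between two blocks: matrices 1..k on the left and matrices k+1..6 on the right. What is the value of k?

Adjacent pairs: PQ = 19·28·16 = 8512; QR = 28·16·16 = 7168; RS = 16·16·2 = 512; ST = 16·2·22 = 704; TU = 2·22·30 = 1320.
Length 3: P..R: k=1: 0+7168+19·28·16=15680; k=2: 8512+0+19·16·16=13376 → min 13376 | Q..S: k=2: 0+512+28·16·2=1408; k=3: 7168+0+28·16·2=8064 → min 1408 | R..T: k=3: 0+704+16·16·22=6336; k=4: 512+0+16·2·22=1216 → min 1216 | S..U: k=4: 0+1320+16·2·30=2280; k=5: 704+0+16·22·30=11264 → min 2280.
Length 4: P..S: k=1: 0+1408+19·28·2=2472; k=2: 8512+512+19·16·2=9632; k=3: 13376+0+19·16·2=13984 → min 2472 | Q..T: k=2: 0+1216+28·16·22=11072; k=3: 7168+704+28·16·22=17728; k=4: 1408+0+28·2·22=2640 → min 2640 | R..U: k=3: 0+2280+16·16·30=9960; k=4: 512+1320+16·2·30=2792; k=5: 1216+0+16·22·30=11776 → min 2792.
Length 5: P..T: k=1: 0+2640+19·28·22=14344; k=2: 8512+1216+19·16·22=16416; k=3: 13376+704+19·16·22=20768; k=4: 2472+0+19·2·22=3308 → min 3308 | Q..U: k=2: 0+2792+28·16·30=16232; k=3: 7168+2280+28·16·30=22888; k=4: 1408+1320+28·2·30=4408; k=5: 2640+0+28·22·30=21120 → min 4408.
Top-level splits: k=1: (P..P)·(Q..U) → 0+4408+19·28·30 = 20368; k=2: (P..Q)·(R..U) → 8512+2792+19·16·30 = 20424; k=3: (P..R)·(S..U) → 13376+2280+19·16·30 = 24776; k=4: (P..S)·(T..U) → 2472+1320+19·2·30 = 4932; k=5: (P..T)·(U..U) → 3308+0+19·22·30 = 15848.
Best split is after S, i.e. k = 4.

4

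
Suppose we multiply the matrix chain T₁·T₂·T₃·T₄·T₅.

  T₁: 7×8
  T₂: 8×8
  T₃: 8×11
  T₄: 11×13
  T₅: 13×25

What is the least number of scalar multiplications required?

4340

Adjacent pairs: T₁T₂ = 7·8·8 = 448; T₂T₃ = 8·8·11 = 704; T₃T₄ = 8·11·13 = 1144; T₄T₅ = 11·13·25 = 3575.
Length 3: T₁..T₃: k=1: 0+704+7·8·11=1320; k=2: 448+0+7·8·11=1064 → min 1064 | T₂..T₄: k=2: 0+1144+8·8·13=1976; k=3: 704+0+8·11·13=1848 → min 1848 | T₃..T₅: k=3: 0+3575+8·11·25=5775; k=4: 1144+0+8·13·25=3744 → min 3744.
Length 4: T₁..T₄: k=1: 0+1848+7·8·13=2576; k=2: 448+1144+7·8·13=2320; k=3: 1064+0+7·11·13=2065 → min 2065 | T₂..T₅: k=2: 0+3744+8·8·25=5344; k=3: 704+3575+8·11·25=6479; k=4: 1848+0+8·13·25=4448 → min 4448.
Length 5: T₁..T₅: k=1: 0+4448+7·8·25=5848; k=2: 448+3744+7·8·25=5592; k=3: 1064+3575+7·11·25=6564; k=4: 2065+0+7·13·25=4340 → min 4340.
Optimal order: ((((T₁·T₂)·T₃)·T₄)·T₅) with cost 4340.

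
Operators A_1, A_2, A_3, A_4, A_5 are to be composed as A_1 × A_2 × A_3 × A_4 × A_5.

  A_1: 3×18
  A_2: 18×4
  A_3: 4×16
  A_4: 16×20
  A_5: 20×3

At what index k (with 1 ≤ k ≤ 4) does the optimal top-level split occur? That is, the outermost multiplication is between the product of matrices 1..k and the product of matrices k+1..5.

Adjacent pairs: A_1A_2 = 3·18·4 = 216; A_2A_3 = 18·4·16 = 1152; A_3A_4 = 4·16·20 = 1280; A_4A_5 = 16·20·3 = 960.
Length 3: A_1..A_3: k=1: 0+1152+3·18·16=2016; k=2: 216+0+3·4·16=408 → min 408 | A_2..A_4: k=2: 0+1280+18·4·20=2720; k=3: 1152+0+18·16·20=6912 → min 2720 | A_3..A_5: k=3: 0+960+4·16·3=1152; k=4: 1280+0+4·20·3=1520 → min 1152.
Length 4: A_1..A_4: k=1: 0+2720+3·18·20=3800; k=2: 216+1280+3·4·20=1736; k=3: 408+0+3·16·20=1368 → min 1368 | A_2..A_5: k=2: 0+1152+18·4·3=1368; k=3: 1152+960+18·16·3=2976; k=4: 2720+0+18·20·3=3800 → min 1368.
Top-level splits: k=1: (A_1..A_1)·(A_2..A_5) → 0+1368+3·18·3 = 1530; k=2: (A_1..A_2)·(A_3..A_5) → 216+1152+3·4·3 = 1404; k=3: (A_1..A_3)·(A_4..A_5) → 408+960+3·16·3 = 1512; k=4: (A_1..A_4)·(A_5..A_5) → 1368+0+3·20·3 = 1548.
Best split is after A_2, i.e. k = 2.

2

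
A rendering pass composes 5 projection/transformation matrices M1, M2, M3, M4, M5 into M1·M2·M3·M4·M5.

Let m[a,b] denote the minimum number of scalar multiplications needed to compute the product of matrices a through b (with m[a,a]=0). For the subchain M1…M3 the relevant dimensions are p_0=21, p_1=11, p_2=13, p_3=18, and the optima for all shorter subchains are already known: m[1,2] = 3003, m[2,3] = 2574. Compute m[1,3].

m[1,3] = min over k∈[1,2] of m[1,k]+m[k+1,3]+p_{0}·p_k·p_{3}.
k=1: 0 + 2574 + 21·11·18 = 6732; k=2: 3003 + 0 + 21·13·18 = 7917.
Minimum: 6732 at k=1.

6732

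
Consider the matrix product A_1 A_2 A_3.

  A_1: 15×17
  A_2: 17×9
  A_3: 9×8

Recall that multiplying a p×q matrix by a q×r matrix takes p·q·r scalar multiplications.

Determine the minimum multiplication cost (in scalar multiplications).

3264

Order (A_1 (A_2 A_3)): (A_2 A_3): 17×9 by 9×8 → 17×8, cost 17·9·8 = 1224; (A_1 (A_2 A_3)): 15×17 by 17×8 → 15×8, cost 15·17·8 = 2040; cumulative 3264. Total 3264.
Order ((A_1 A_2) A_3): (A_1 A_2): 15×17 by 17×9 → 15×9, cost 15·17·9 = 2295; ((A_1 A_2) A_3): 15×9 by 9×8 → 15×8, cost 15·9·8 = 1080; cumulative 3375. Total 3375.
Minimum: 3264.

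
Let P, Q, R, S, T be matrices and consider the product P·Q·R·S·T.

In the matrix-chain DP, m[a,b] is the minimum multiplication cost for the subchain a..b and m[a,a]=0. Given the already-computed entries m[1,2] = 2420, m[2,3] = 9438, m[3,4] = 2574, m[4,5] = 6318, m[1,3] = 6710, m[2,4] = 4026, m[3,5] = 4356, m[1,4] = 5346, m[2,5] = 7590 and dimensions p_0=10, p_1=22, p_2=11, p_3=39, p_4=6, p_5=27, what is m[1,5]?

6966

m[1,5] = min over k∈[1,4] of m[1,k]+m[k+1,5]+p_{0}·p_k·p_{5}.
k=1: 0 + 7590 + 10·22·27 = 13530; k=2: 2420 + 4356 + 10·11·27 = 9746; k=3: 6710 + 6318 + 10·39·27 = 23558; k=4: 5346 + 0 + 10·6·27 = 6966.
Minimum: 6966 at k=4.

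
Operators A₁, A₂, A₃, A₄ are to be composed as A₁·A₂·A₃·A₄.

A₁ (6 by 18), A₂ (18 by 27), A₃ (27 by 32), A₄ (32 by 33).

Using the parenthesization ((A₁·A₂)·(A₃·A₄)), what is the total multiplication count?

36774

(A₁·A₂): 6×18 by 18×27 → 6×27, cost 6·18·27 = 2916
(A₃·A₄): 27×32 by 32×33 → 27×33, cost 27·32·33 = 28512
((A₁·A₂)·(A₃·A₄)): 6×27 by 27×33 → 6×33, cost 6·27·33 = 5346; cumulative 36774
Total: 36774 scalar multiplications.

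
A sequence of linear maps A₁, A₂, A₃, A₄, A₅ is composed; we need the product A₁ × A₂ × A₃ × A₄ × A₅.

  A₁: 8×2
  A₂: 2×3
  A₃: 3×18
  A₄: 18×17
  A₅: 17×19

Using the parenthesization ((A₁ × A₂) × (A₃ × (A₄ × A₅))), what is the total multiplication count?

(A₁ × A₂): 8×2 by 2×3 → 8×3, cost 8·2·3 = 48
(A₄ × A₅): 18×17 by 17×19 → 18×19, cost 18·17·19 = 5814
(A₃ × (A₄ × A₅)): 3×18 by 18×19 → 3×19, cost 3·18·19 = 1026; cumulative 6840
((A₁ × A₂) × (A₃ × (A₄ × A₅))): 8×3 by 3×19 → 8×19, cost 8·3·19 = 456; cumulative 7344
Total: 7344 scalar multiplications.

7344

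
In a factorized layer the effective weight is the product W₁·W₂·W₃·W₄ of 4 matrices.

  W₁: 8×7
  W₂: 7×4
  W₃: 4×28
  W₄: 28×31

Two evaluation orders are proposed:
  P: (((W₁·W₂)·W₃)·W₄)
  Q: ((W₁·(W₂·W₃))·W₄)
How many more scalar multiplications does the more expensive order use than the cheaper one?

Order P = (((W₁·W₂)·W₃)·W₄): (W₁·W₂): 8×7 by 7×4 → 8×4, cost 8·7·4 = 224; ((W₁·W₂)·W₃): 8×4 by 4×28 → 8×28, cost 8·4·28 = 896; cumulative 1120; (((W₁·W₂)·W₃)·W₄): 8×28 by 28×31 → 8×31, cost 8·28·31 = 6944; cumulative 8064. Total 8064.
Order Q = ((W₁·(W₂·W₃))·W₄): (W₂·W₃): 7×4 by 4×28 → 7×28, cost 7·4·28 = 784; (W₁·(W₂·W₃)): 8×7 by 7×28 → 8×28, cost 8·7·28 = 1568; cumulative 2352; ((W₁·(W₂·W₃))·W₄): 8×28 by 28×31 → 8×31, cost 8·28·31 = 6944; cumulative 9296. Total 9296.
Difference: |8064 − 9296| = 1232.

1232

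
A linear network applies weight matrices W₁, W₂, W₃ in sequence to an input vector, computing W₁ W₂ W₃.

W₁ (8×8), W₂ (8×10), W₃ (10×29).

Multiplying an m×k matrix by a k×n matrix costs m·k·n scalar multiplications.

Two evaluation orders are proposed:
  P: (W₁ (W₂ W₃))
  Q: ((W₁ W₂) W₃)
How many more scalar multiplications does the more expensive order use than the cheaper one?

1216

Order P = (W₁ (W₂ W₃)): (W₂ W₃): 8×10 by 10×29 → 8×29, cost 8·10·29 = 2320; (W₁ (W₂ W₃)): 8×8 by 8×29 → 8×29, cost 8·8·29 = 1856; cumulative 4176. Total 4176.
Order Q = ((W₁ W₂) W₃): (W₁ W₂): 8×8 by 8×10 → 8×10, cost 8·8·10 = 640; ((W₁ W₂) W₃): 8×10 by 10×29 → 8×29, cost 8·10·29 = 2320; cumulative 2960. Total 2960.
Difference: |4176 − 2960| = 1216.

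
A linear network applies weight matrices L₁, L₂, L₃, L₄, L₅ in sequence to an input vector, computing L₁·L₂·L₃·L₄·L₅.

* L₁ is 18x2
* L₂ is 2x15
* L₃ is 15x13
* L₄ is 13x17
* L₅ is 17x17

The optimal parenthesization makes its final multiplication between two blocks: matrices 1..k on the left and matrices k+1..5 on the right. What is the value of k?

1

Adjacent pairs: L₁L₂ = 18·2·15 = 540; L₂L₃ = 2·15·13 = 390; L₃L₄ = 15·13·17 = 3315; L₄L₅ = 13·17·17 = 3757.
Length 3: L₁..L₃: k=1: 0+390+18·2·13=858; k=2: 540+0+18·15·13=4050 → min 858 | L₂..L₄: k=2: 0+3315+2·15·17=3825; k=3: 390+0+2·13·17=832 → min 832 | L₃..L₅: k=3: 0+3757+15·13·17=7072; k=4: 3315+0+15·17·17=7650 → min 7072.
Length 4: L₁..L₄: k=1: 0+832+18·2·17=1444; k=2: 540+3315+18·15·17=8445; k=3: 858+0+18·13·17=4836 → min 1444 | L₂..L₅: k=2: 0+7072+2·15·17=7582; k=3: 390+3757+2·13·17=4589; k=4: 832+0+2·17·17=1410 → min 1410.
Top-level splits: k=1: (L₁..L₁)·(L₂..L₅) → 0+1410+18·2·17 = 2022; k=2: (L₁..L₂)·(L₃..L₅) → 540+7072+18·15·17 = 12202; k=3: (L₁..L₃)·(L₄..L₅) → 858+3757+18·13·17 = 8593; k=4: (L₁..L₄)·(L₅..L₅) → 1444+0+18·17·17 = 6646.
Best split is after L₁, i.e. k = 1.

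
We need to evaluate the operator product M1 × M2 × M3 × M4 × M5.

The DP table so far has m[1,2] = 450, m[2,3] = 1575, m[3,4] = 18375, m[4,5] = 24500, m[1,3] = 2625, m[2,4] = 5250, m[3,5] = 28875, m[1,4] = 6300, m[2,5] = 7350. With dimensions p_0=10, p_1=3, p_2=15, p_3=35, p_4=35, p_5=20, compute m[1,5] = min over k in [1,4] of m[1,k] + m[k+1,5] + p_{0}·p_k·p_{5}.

7950

m[1,5] = min over k∈[1,4] of m[1,k]+m[k+1,5]+p_{0}·p_k·p_{5}.
k=1: 0 + 7350 + 10·3·20 = 7950; k=2: 450 + 28875 + 10·15·20 = 32325; k=3: 2625 + 24500 + 10·35·20 = 34125; k=4: 6300 + 0 + 10·35·20 = 13300.
Minimum: 7950 at k=1.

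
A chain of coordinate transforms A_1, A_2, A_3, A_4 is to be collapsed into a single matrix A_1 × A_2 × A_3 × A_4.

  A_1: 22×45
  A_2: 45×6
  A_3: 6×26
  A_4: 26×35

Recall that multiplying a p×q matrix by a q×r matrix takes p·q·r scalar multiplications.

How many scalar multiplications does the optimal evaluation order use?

Adjacent pairs: A_1A_2 = 22·45·6 = 5940; A_2A_3 = 45·6·26 = 7020; A_3A_4 = 6·26·35 = 5460.
Length 3: A_1..A_3: k=1: 0+7020+22·45·26=32760; k=2: 5940+0+22·6·26=9372 → min 9372 | A_2..A_4: k=2: 0+5460+45·6·35=14910; k=3: 7020+0+45·26·35=47970 → min 14910.
Length 4: A_1..A_4: k=1: 0+14910+22·45·35=49560; k=2: 5940+5460+22·6·35=16020; k=3: 9372+0+22·26·35=29392 → min 16020.
Optimal order: ((A_1 × A_2) × (A_3 × A_4)) with cost 16020.

16020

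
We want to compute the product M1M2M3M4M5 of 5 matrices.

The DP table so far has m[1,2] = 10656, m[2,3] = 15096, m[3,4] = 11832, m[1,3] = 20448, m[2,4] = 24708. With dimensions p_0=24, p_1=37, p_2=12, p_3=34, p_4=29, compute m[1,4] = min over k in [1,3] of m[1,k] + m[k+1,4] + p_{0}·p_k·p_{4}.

30840

m[1,4] = min over k∈[1,3] of m[1,k]+m[k+1,4]+p_{0}·p_k·p_{4}.
k=1: 0 + 24708 + 24·37·29 = 50460; k=2: 10656 + 11832 + 24·12·29 = 30840; k=3: 20448 + 0 + 24·34·29 = 44112.
Minimum: 30840 at k=2.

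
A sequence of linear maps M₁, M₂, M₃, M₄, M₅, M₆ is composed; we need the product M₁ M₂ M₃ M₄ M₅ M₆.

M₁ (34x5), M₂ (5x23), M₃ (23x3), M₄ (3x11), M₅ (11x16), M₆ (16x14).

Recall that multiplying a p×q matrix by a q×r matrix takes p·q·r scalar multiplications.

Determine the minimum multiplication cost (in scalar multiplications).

Adjacent pairs: M₁M₂ = 34·5·23 = 3910; M₂M₃ = 5·23·3 = 345; M₃M₄ = 23·3·11 = 759; M₄M₅ = 3·11·16 = 528; M₅M₆ = 11·16·14 = 2464.
Length 3: M₁..M₃: k=1: 0+345+34·5·3=855; k=2: 3910+0+34·23·3=6256 → min 855 | M₂..M₄: k=2: 0+759+5·23·11=2024; k=3: 345+0+5·3·11=510 → min 510 | M₃..M₅: k=3: 0+528+23·3·16=1632; k=4: 759+0+23·11·16=4807 → min 1632 | M₄..M₆: k=4: 0+2464+3·11·14=2926; k=5: 528+0+3·16·14=1200 → min 1200.
Length 4: M₁..M₄: k=1: 0+510+34·5·11=2380; k=2: 3910+759+34·23·11=13271; k=3: 855+0+34·3·11=1977 → min 1977 | M₂..M₅: k=2: 0+1632+5·23·16=3472; k=3: 345+528+5·3·16=1113; k=4: 510+0+5·11·16=1390 → min 1113 | M₃..M₆: k=3: 0+1200+23·3·14=2166; k=4: 759+2464+23·11·14=6765; k=5: 1632+0+23·16·14=6784 → min 2166.
Length 5: M₁..M₅: k=1: 0+1113+34·5·16=3833; k=2: 3910+1632+34·23·16=18054; k=3: 855+528+34·3·16=3015; k=4: 1977+0+34·11·16=7961 → min 3015 | M₂..M₆: k=2: 0+2166+5·23·14=3776; k=3: 345+1200+5·3·14=1755; k=4: 510+2464+5·11·14=3744; k=5: 1113+0+5·16·14=2233 → min 1755.
Length 6: M₁..M₆: k=1: 0+1755+34·5·14=4135; k=2: 3910+2166+34·23·14=17024; k=3: 855+1200+34·3·14=3483; k=4: 1977+2464+34·11·14=9677; k=5: 3015+0+34·16·14=10631 → min 3483.
Optimal order: ((M₁ (M₂ M₃)) ((M₄ M₅) M₆)) with cost 3483.

3483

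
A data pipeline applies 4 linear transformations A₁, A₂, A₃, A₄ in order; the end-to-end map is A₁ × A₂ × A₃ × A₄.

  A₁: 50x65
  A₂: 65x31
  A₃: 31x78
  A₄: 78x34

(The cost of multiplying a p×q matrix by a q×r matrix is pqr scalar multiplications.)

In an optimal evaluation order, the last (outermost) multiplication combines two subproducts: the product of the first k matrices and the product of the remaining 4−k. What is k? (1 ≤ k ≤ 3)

2

Adjacent pairs: A₁A₂ = 50·65·31 = 100750; A₂A₃ = 65·31·78 = 157170; A₃A₄ = 31·78·34 = 82212.
Length 3: A₁..A₃: k=1: 0+157170+50·65·78=410670; k=2: 100750+0+50·31·78=221650 → min 221650 | A₂..A₄: k=2: 0+82212+65·31·34=150722; k=3: 157170+0+65·78·34=329550 → min 150722.
Top-level splits: k=1: (A₁..A₁)·(A₂..A₄) → 0+150722+50·65·34 = 261222; k=2: (A₁..A₂)·(A₃..A₄) → 100750+82212+50·31·34 = 235662; k=3: (A₁..A₃)·(A₄..A₄) → 221650+0+50·78·34 = 354250.
Best split is after A₂, i.e. k = 2.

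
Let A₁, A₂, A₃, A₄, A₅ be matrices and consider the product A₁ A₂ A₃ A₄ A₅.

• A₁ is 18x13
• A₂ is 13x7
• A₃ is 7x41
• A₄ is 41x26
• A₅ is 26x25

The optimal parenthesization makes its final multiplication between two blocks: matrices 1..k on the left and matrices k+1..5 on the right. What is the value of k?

Adjacent pairs: A₁A₂ = 18·13·7 = 1638; A₂A₃ = 13·7·41 = 3731; A₃A₄ = 7·41·26 = 7462; A₄A₅ = 41·26·25 = 26650.
Length 3: A₁..A₃: k=1: 0+3731+18·13·41=13325; k=2: 1638+0+18·7·41=6804 → min 6804 | A₂..A₄: k=2: 0+7462+13·7·26=9828; k=3: 3731+0+13·41·26=17589 → min 9828 | A₃..A₅: k=3: 0+26650+7·41·25=33825; k=4: 7462+0+7·26·25=12012 → min 12012.
Length 4: A₁..A₄: k=1: 0+9828+18·13·26=15912; k=2: 1638+7462+18·7·26=12376; k=3: 6804+0+18·41·26=25992 → min 12376 | A₂..A₅: k=2: 0+12012+13·7·25=14287; k=3: 3731+26650+13·41·25=43706; k=4: 9828+0+13·26·25=18278 → min 14287.
Top-level splits: k=1: (A₁..A₁)·(A₂..A₅) → 0+14287+18·13·25 = 20137; k=2: (A₁..A₂)·(A₃..A₅) → 1638+12012+18·7·25 = 16800; k=3: (A₁..A₃)·(A₄..A₅) → 6804+26650+18·41·25 = 51904; k=4: (A₁..A₄)·(A₅..A₅) → 12376+0+18·26·25 = 24076.
Best split is after A₂, i.e. k = 2.

2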